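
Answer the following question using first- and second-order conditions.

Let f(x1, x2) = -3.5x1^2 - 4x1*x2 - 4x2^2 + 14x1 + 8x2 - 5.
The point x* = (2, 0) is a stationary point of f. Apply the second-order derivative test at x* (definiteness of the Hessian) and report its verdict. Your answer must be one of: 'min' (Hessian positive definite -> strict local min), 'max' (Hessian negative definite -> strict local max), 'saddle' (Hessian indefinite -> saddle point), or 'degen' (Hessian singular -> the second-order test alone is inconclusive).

Compute the Hessian H = grad^2 f:
  H = [[-7, -4], [-4, -8]]
Verify stationarity: grad f(x*) = H x* + g = (0, 0).
Eigenvalues of H: -11.5311, -3.4689.
Both eigenvalues < 0, so H is negative definite -> x* is a strict local max.

max


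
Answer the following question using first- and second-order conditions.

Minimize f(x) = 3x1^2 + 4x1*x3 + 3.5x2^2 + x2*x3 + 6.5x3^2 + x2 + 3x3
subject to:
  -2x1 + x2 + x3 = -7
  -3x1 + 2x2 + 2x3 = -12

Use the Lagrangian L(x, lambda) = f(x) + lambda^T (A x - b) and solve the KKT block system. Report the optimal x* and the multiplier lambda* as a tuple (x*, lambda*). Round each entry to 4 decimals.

Form the Lagrangian:
  L(x, lambda) = (1/2) x^T Q x + c^T x + lambda^T (A x - b)
Stationarity (grad_x L = 0): Q x + c + A^T lambda = 0.
Primal feasibility: A x = b.

This gives the KKT block system:
  [ Q   A^T ] [ x     ]   [-c ]
  [ A    0  ] [ lambda ] = [ b ]

Solving the linear system:
  x*      = (2, -1.4444, -1.5556)
  lambda* = (-20.4444, 15.5556)
  f(x*)   = 18.7222

x* = (2, -1.4444, -1.5556), lambda* = (-20.4444, 15.5556)


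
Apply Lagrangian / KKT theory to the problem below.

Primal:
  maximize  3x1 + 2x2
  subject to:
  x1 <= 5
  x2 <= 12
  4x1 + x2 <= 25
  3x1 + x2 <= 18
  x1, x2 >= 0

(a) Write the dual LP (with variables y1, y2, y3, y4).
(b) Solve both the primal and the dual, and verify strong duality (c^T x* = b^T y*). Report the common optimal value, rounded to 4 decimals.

The standard primal-dual pair for 'max c^T x s.t. A x <= b, x >= 0' is:
  Dual:  min b^T y  s.t.  A^T y >= c,  y >= 0.

So the dual LP is:
  minimize  5y1 + 12y2 + 25y3 + 18y4
  subject to:
    y1 + 4y3 + 3y4 >= 3
    y2 + y3 + y4 >= 2
    y1, y2, y3, y4 >= 0

Solving the primal: x* = (2, 12).
  primal value c^T x* = 30.
Solving the dual: y* = (0, 1, 0, 1).
  dual value b^T y* = 30.
Strong duality: c^T x* = b^T y*. Confirmed.

30


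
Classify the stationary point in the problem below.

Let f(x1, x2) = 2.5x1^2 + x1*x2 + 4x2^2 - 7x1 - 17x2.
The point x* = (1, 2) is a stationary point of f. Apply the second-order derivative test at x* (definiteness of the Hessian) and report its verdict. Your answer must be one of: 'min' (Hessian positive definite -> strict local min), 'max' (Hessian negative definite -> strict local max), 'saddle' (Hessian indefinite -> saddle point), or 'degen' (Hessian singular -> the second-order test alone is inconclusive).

Compute the Hessian H = grad^2 f:
  H = [[5, 1], [1, 8]]
Verify stationarity: grad f(x*) = H x* + g = (0, 0).
Eigenvalues of H: 4.6972, 8.3028.
Both eigenvalues > 0, so H is positive definite -> x* is a strict local min.

min


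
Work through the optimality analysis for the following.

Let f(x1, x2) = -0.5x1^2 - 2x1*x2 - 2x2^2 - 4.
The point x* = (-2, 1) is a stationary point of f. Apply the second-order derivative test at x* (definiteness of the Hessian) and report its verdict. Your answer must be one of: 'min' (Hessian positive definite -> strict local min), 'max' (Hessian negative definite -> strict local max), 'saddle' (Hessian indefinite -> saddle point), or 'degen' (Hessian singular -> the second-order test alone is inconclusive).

Compute the Hessian H = grad^2 f:
  H = [[-1, -2], [-2, -4]]
Verify stationarity: grad f(x*) = H x* + g = (0, 0).
Eigenvalues of H: -5, 0.
H has a zero eigenvalue (singular; negative semidefinite but not definite), so H is neither positive definite, negative definite, nor indefinite. The second-order test alone is inconclusive -> degen.
(Indeed, f is constant along the null direction of H through x*, so x* is not a strict local extremum.)

degen


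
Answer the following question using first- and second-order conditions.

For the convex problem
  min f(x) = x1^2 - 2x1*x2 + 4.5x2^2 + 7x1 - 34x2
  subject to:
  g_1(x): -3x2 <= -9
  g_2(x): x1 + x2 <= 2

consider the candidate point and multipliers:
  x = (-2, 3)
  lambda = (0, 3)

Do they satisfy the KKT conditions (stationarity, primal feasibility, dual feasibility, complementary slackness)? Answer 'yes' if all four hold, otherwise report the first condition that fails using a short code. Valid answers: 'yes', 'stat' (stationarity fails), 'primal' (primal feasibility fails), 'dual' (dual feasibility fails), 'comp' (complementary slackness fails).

Gradient of f: grad f(x) = Q x + c = (-3, -3)
Constraint values g_i(x) = a_i^T x - b_i:
  g_1((-2, 3)) = 0
  g_2((-2, 3)) = -1
Stationarity residual: grad f(x) + sum_i lambda_i a_i = (0, 0)
  -> stationarity OK
Primal feasibility (all g_i <= 0): OK
Dual feasibility (all lambda_i >= 0): OK
Complementary slackness (lambda_i * g_i(x) = 0 for all i): FAILS

Verdict: the first failing condition is complementary_slackness -> comp.

comp


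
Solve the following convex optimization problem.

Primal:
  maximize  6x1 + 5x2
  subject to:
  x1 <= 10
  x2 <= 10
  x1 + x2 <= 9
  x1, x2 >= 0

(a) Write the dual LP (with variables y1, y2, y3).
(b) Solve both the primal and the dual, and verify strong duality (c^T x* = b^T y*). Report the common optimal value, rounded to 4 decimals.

The standard primal-dual pair for 'max c^T x s.t. A x <= b, x >= 0' is:
  Dual:  min b^T y  s.t.  A^T y >= c,  y >= 0.

So the dual LP is:
  minimize  10y1 + 10y2 + 9y3
  subject to:
    y1 + y3 >= 6
    y2 + y3 >= 5
    y1, y2, y3 >= 0

Solving the primal: x* = (9, 0).
  primal value c^T x* = 54.
Solving the dual: y* = (0, 0, 6).
  dual value b^T y* = 54.
Strong duality: c^T x* = b^T y*. Confirmed.

54


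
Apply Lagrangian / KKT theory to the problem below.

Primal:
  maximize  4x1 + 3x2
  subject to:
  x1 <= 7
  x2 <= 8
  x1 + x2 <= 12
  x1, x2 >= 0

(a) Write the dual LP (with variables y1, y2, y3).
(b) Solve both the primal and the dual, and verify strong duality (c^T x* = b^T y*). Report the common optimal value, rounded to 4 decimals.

The standard primal-dual pair for 'max c^T x s.t. A x <= b, x >= 0' is:
  Dual:  min b^T y  s.t.  A^T y >= c,  y >= 0.

So the dual LP is:
  minimize  7y1 + 8y2 + 12y3
  subject to:
    y1 + y3 >= 4
    y2 + y3 >= 3
    y1, y2, y3 >= 0

Solving the primal: x* = (7, 5).
  primal value c^T x* = 43.
Solving the dual: y* = (1, 0, 3).
  dual value b^T y* = 43.
Strong duality: c^T x* = b^T y*. Confirmed.

43


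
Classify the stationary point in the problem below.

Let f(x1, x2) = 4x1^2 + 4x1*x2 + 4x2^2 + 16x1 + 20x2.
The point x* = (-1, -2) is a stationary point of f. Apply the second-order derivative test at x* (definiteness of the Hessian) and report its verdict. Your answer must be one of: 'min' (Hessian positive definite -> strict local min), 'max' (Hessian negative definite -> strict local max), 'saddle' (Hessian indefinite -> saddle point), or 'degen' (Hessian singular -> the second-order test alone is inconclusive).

Compute the Hessian H = grad^2 f:
  H = [[8, 4], [4, 8]]
Verify stationarity: grad f(x*) = H x* + g = (0, 0).
Eigenvalues of H: 4, 12.
Both eigenvalues > 0, so H is positive definite -> x* is a strict local min.

min


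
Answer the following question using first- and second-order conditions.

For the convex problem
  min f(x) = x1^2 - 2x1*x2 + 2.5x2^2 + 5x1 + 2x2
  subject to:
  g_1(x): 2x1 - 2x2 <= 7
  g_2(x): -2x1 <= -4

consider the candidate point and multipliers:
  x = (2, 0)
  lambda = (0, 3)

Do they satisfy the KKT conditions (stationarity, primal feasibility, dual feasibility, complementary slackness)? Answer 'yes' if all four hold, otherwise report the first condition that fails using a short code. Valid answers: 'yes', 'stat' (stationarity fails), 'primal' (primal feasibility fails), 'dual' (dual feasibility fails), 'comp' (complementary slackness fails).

Gradient of f: grad f(x) = Q x + c = (9, -2)
Constraint values g_i(x) = a_i^T x - b_i:
  g_1((2, 0)) = -3
  g_2((2, 0)) = 0
Stationarity residual: grad f(x) + sum_i lambda_i a_i = (3, -2)
  -> stationarity FAILS
Primal feasibility (all g_i <= 0): OK
Dual feasibility (all lambda_i >= 0): OK
Complementary slackness (lambda_i * g_i(x) = 0 for all i): OK

Verdict: the first failing condition is stationarity -> stat.

stat


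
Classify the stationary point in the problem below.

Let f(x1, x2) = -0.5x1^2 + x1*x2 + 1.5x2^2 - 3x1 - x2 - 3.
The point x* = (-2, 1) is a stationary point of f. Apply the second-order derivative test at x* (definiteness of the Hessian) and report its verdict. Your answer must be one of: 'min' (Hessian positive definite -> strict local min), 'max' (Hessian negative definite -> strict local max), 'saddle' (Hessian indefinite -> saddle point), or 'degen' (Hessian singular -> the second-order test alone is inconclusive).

Compute the Hessian H = grad^2 f:
  H = [[-1, 1], [1, 3]]
Verify stationarity: grad f(x*) = H x* + g = (0, 0).
Eigenvalues of H: -1.2361, 3.2361.
Eigenvalues have mixed signs, so H is indefinite -> x* is a saddle point.

saddle


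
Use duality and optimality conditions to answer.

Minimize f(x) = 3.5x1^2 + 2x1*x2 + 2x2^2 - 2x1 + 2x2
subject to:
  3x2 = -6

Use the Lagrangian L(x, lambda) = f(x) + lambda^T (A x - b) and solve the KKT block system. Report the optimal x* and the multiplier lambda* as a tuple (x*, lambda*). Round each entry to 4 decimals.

Form the Lagrangian:
  L(x, lambda) = (1/2) x^T Q x + c^T x + lambda^T (A x - b)
Stationarity (grad_x L = 0): Q x + c + A^T lambda = 0.
Primal feasibility: A x = b.

This gives the KKT block system:
  [ Q   A^T ] [ x     ]   [-c ]
  [ A    0  ] [ lambda ] = [ b ]

Solving the linear system:
  x*      = (0.8571, -2)
  lambda* = (1.4286)
  f(x*)   = 1.4286

x* = (0.8571, -2), lambda* = (1.4286)


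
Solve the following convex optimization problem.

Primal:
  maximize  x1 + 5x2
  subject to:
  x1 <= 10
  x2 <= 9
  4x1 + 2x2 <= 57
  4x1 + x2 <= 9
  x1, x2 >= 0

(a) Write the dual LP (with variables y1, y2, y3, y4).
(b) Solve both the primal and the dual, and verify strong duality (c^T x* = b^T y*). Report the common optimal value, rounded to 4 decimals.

The standard primal-dual pair for 'max c^T x s.t. A x <= b, x >= 0' is:
  Dual:  min b^T y  s.t.  A^T y >= c,  y >= 0.

So the dual LP is:
  minimize  10y1 + 9y2 + 57y3 + 9y4
  subject to:
    y1 + 4y3 + 4y4 >= 1
    y2 + 2y3 + y4 >= 5
    y1, y2, y3, y4 >= 0

Solving the primal: x* = (0, 9).
  primal value c^T x* = 45.
Solving the dual: y* = (0, 4.75, 0, 0.25).
  dual value b^T y* = 45.
Strong duality: c^T x* = b^T y*. Confirmed.

45


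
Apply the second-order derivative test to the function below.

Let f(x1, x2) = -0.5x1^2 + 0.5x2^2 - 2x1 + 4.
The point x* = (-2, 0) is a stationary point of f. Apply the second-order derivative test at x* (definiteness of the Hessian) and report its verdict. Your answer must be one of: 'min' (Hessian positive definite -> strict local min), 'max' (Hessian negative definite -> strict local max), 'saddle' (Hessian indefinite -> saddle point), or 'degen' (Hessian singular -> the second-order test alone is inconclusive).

Compute the Hessian H = grad^2 f:
  H = [[-1, 0], [0, 1]]
Verify stationarity: grad f(x*) = H x* + g = (0, 0).
Eigenvalues of H: -1, 1.
Eigenvalues have mixed signs, so H is indefinite -> x* is a saddle point.

saddle


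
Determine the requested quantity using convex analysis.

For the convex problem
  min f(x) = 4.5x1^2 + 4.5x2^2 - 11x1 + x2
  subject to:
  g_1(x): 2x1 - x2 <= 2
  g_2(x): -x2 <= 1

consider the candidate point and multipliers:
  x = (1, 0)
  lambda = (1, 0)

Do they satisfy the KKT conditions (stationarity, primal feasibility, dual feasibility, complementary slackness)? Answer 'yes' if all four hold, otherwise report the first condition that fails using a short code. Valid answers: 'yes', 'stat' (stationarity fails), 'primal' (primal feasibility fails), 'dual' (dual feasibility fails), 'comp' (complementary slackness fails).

Gradient of f: grad f(x) = Q x + c = (-2, 1)
Constraint values g_i(x) = a_i^T x - b_i:
  g_1((1, 0)) = 0
  g_2((1, 0)) = -1
Stationarity residual: grad f(x) + sum_i lambda_i a_i = (0, 0)
  -> stationarity OK
Primal feasibility (all g_i <= 0): OK
Dual feasibility (all lambda_i >= 0): OK
Complementary slackness (lambda_i * g_i(x) = 0 for all i): OK

Verdict: yes, KKT holds.

yes


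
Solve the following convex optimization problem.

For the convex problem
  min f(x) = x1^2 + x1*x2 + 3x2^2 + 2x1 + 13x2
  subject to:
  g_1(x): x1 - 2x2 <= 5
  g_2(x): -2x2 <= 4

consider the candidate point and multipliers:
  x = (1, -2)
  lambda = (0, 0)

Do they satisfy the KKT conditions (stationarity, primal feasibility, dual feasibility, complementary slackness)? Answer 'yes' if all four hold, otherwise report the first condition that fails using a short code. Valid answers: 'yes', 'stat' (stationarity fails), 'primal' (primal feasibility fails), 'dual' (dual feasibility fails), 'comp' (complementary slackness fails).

Gradient of f: grad f(x) = Q x + c = (2, 2)
Constraint values g_i(x) = a_i^T x - b_i:
  g_1((1, -2)) = 0
  g_2((1, -2)) = 0
Stationarity residual: grad f(x) + sum_i lambda_i a_i = (2, 2)
  -> stationarity FAILS
Primal feasibility (all g_i <= 0): OK
Dual feasibility (all lambda_i >= 0): OK
Complementary slackness (lambda_i * g_i(x) = 0 for all i): OK

Verdict: the first failing condition is stationarity -> stat.

stat


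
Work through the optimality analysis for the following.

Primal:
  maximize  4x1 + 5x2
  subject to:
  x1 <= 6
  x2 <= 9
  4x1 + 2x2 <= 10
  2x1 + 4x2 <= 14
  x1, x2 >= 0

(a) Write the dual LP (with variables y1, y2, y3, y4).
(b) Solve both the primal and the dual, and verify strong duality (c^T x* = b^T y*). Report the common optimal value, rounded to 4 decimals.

The standard primal-dual pair for 'max c^T x s.t. A x <= b, x >= 0' is:
  Dual:  min b^T y  s.t.  A^T y >= c,  y >= 0.

So the dual LP is:
  minimize  6y1 + 9y2 + 10y3 + 14y4
  subject to:
    y1 + 4y3 + 2y4 >= 4
    y2 + 2y3 + 4y4 >= 5
    y1, y2, y3, y4 >= 0

Solving the primal: x* = (1, 3).
  primal value c^T x* = 19.
Solving the dual: y* = (0, 0, 0.5, 1).
  dual value b^T y* = 19.
Strong duality: c^T x* = b^T y*. Confirmed.

19


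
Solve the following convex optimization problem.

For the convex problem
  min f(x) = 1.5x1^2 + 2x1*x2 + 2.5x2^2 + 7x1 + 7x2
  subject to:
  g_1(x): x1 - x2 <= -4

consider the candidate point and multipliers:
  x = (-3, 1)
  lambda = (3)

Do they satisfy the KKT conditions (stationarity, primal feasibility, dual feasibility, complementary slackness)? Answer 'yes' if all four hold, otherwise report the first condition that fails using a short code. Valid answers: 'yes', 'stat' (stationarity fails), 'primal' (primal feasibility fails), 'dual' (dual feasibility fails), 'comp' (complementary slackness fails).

Gradient of f: grad f(x) = Q x + c = (0, 6)
Constraint values g_i(x) = a_i^T x - b_i:
  g_1((-3, 1)) = 0
Stationarity residual: grad f(x) + sum_i lambda_i a_i = (3, 3)
  -> stationarity FAILS
Primal feasibility (all g_i <= 0): OK
Dual feasibility (all lambda_i >= 0): OK
Complementary slackness (lambda_i * g_i(x) = 0 for all i): OK

Verdict: the first failing condition is stationarity -> stat.

stat


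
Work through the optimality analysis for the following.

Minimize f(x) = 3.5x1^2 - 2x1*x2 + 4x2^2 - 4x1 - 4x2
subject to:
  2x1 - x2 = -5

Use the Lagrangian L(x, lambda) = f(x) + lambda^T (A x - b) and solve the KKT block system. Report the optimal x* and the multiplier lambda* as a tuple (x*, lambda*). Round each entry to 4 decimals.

Form the Lagrangian:
  L(x, lambda) = (1/2) x^T Q x + c^T x + lambda^T (A x - b)
Stationarity (grad_x L = 0): Q x + c + A^T lambda = 0.
Primal feasibility: A x = b.

This gives the KKT block system:
  [ Q   A^T ] [ x     ]   [-c ]
  [ A    0  ] [ lambda ] = [ b ]

Solving the linear system:
  x*      = (-1.871, 1.2581)
  lambda* = (9.8065)
  f(x*)   = 25.7419

x* = (-1.871, 1.2581), lambda* = (9.8065)


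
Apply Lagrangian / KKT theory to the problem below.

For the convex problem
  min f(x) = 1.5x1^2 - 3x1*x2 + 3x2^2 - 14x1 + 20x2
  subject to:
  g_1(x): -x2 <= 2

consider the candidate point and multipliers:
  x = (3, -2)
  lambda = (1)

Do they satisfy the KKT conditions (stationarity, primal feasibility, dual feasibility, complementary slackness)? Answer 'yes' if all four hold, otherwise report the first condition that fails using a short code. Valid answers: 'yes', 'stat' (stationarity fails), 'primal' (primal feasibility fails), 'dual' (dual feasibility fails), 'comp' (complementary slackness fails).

Gradient of f: grad f(x) = Q x + c = (1, -1)
Constraint values g_i(x) = a_i^T x - b_i:
  g_1((3, -2)) = 0
Stationarity residual: grad f(x) + sum_i lambda_i a_i = (1, -2)
  -> stationarity FAILS
Primal feasibility (all g_i <= 0): OK
Dual feasibility (all lambda_i >= 0): OK
Complementary slackness (lambda_i * g_i(x) = 0 for all i): OK

Verdict: the first failing condition is stationarity -> stat.

stat


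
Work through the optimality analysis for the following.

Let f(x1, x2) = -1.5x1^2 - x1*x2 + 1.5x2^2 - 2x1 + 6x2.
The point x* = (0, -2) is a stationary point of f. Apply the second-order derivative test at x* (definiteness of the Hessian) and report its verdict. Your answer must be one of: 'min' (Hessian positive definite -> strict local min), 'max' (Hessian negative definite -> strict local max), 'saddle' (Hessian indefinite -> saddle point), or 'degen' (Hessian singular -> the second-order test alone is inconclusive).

Compute the Hessian H = grad^2 f:
  H = [[-3, -1], [-1, 3]]
Verify stationarity: grad f(x*) = H x* + g = (0, 0).
Eigenvalues of H: -3.1623, 3.1623.
Eigenvalues have mixed signs, so H is indefinite -> x* is a saddle point.

saddle


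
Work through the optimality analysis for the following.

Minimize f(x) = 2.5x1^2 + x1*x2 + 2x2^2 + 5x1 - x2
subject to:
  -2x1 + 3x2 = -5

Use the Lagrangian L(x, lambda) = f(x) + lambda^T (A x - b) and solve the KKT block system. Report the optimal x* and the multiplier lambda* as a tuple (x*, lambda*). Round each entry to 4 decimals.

Form the Lagrangian:
  L(x, lambda) = (1/2) x^T Q x + c^T x + lambda^T (A x - b)
Stationarity (grad_x L = 0): Q x + c + A^T lambda = 0.
Primal feasibility: A x = b.

This gives the KKT block system:
  [ Q   A^T ] [ x     ]   [-c ]
  [ A    0  ] [ lambda ] = [ b ]

Solving the linear system:
  x*      = (0.2192, -1.5205)
  lambda* = (2.2877)
  f(x*)   = 7.0274

x* = (0.2192, -1.5205), lambda* = (2.2877)


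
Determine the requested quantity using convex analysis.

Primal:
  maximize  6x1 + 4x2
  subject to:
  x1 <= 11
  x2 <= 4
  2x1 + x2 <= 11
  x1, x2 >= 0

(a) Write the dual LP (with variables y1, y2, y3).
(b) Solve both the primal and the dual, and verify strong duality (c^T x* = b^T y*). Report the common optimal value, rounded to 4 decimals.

The standard primal-dual pair for 'max c^T x s.t. A x <= b, x >= 0' is:
  Dual:  min b^T y  s.t.  A^T y >= c,  y >= 0.

So the dual LP is:
  minimize  11y1 + 4y2 + 11y3
  subject to:
    y1 + 2y3 >= 6
    y2 + y3 >= 4
    y1, y2, y3 >= 0

Solving the primal: x* = (3.5, 4).
  primal value c^T x* = 37.
Solving the dual: y* = (0, 1, 3).
  dual value b^T y* = 37.
Strong duality: c^T x* = b^T y*. Confirmed.

37


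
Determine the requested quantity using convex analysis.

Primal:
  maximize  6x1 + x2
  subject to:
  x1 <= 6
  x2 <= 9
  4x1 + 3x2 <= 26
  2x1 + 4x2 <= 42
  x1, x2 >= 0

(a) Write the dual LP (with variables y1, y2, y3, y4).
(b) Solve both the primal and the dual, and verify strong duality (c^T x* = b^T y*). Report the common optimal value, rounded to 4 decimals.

The standard primal-dual pair for 'max c^T x s.t. A x <= b, x >= 0' is:
  Dual:  min b^T y  s.t.  A^T y >= c,  y >= 0.

So the dual LP is:
  minimize  6y1 + 9y2 + 26y3 + 42y4
  subject to:
    y1 + 4y3 + 2y4 >= 6
    y2 + 3y3 + 4y4 >= 1
    y1, y2, y3, y4 >= 0

Solving the primal: x* = (6, 0.6667).
  primal value c^T x* = 36.6667.
Solving the dual: y* = (4.6667, 0, 0.3333, 0).
  dual value b^T y* = 36.6667.
Strong duality: c^T x* = b^T y*. Confirmed.

36.6667


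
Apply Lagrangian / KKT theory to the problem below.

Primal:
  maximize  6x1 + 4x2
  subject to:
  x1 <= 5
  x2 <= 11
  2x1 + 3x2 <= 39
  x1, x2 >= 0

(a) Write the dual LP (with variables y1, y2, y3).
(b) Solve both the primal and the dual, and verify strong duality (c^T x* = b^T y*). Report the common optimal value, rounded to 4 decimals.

The standard primal-dual pair for 'max c^T x s.t. A x <= b, x >= 0' is:
  Dual:  min b^T y  s.t.  A^T y >= c,  y >= 0.

So the dual LP is:
  minimize  5y1 + 11y2 + 39y3
  subject to:
    y1 + 2y3 >= 6
    y2 + 3y3 >= 4
    y1, y2, y3 >= 0

Solving the primal: x* = (5, 9.6667).
  primal value c^T x* = 68.6667.
Solving the dual: y* = (3.3333, 0, 1.3333).
  dual value b^T y* = 68.6667.
Strong duality: c^T x* = b^T y*. Confirmed.

68.6667


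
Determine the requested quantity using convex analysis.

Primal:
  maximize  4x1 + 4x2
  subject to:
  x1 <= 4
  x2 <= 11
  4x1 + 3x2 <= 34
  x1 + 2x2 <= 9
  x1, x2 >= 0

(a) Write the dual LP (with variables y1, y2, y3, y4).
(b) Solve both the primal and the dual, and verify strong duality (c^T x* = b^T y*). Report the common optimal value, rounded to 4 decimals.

The standard primal-dual pair for 'max c^T x s.t. A x <= b, x >= 0' is:
  Dual:  min b^T y  s.t.  A^T y >= c,  y >= 0.

So the dual LP is:
  minimize  4y1 + 11y2 + 34y3 + 9y4
  subject to:
    y1 + 4y3 + y4 >= 4
    y2 + 3y3 + 2y4 >= 4
    y1, y2, y3, y4 >= 0

Solving the primal: x* = (4, 2.5).
  primal value c^T x* = 26.
Solving the dual: y* = (2, 0, 0, 2).
  dual value b^T y* = 26.
Strong duality: c^T x* = b^T y*. Confirmed.

26


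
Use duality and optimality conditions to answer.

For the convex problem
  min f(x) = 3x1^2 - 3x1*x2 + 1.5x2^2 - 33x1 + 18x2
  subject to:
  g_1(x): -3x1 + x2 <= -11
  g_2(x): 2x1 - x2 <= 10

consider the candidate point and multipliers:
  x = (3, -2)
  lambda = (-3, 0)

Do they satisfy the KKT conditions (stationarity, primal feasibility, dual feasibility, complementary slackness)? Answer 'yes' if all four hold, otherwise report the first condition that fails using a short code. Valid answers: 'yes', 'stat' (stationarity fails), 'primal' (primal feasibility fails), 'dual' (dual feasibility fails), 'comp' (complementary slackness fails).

Gradient of f: grad f(x) = Q x + c = (-9, 3)
Constraint values g_i(x) = a_i^T x - b_i:
  g_1((3, -2)) = 0
  g_2((3, -2)) = -2
Stationarity residual: grad f(x) + sum_i lambda_i a_i = (0, 0)
  -> stationarity OK
Primal feasibility (all g_i <= 0): OK
Dual feasibility (all lambda_i >= 0): FAILS
Complementary slackness (lambda_i * g_i(x) = 0 for all i): OK

Verdict: the first failing condition is dual_feasibility -> dual.

dual


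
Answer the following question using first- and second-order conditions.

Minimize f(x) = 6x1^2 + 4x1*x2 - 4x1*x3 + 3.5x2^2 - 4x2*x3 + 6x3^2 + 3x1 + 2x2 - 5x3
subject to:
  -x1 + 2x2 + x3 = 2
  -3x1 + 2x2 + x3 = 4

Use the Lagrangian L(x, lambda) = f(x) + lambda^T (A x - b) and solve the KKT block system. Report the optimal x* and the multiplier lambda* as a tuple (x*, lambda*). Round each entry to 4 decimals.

Form the Lagrangian:
  L(x, lambda) = (1/2) x^T Q x + c^T x + lambda^T (A x - b)
Stationarity (grad_x L = 0): Q x + c + A^T lambda = 0.
Primal feasibility: A x = b.

This gives the KKT block system:
  [ Q   A^T ] [ x     ]   [-c ]
  [ A    0  ] [ lambda ] = [ b ]

Solving the linear system:
  x*      = (-1, 0.3944, 0.2113)
  lambda* = (4.1972, -4.1549)
  f(x*)   = 2.4789

x* = (-1, 0.3944, 0.2113), lambda* = (4.1972, -4.1549)


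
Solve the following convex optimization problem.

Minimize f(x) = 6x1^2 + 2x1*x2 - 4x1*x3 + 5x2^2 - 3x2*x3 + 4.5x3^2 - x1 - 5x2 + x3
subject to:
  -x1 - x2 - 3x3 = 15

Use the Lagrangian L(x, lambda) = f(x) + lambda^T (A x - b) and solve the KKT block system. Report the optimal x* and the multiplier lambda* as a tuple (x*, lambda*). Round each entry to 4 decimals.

Form the Lagrangian:
  L(x, lambda) = (1/2) x^T Q x + c^T x + lambda^T (A x - b)
Stationarity (grad_x L = 0): Q x + c + A^T lambda = 0.
Primal feasibility: A x = b.

This gives the KKT block system:
  [ Q   A^T ] [ x     ]   [-c ]
  [ A    0  ] [ lambda ] = [ b ]

Solving the linear system:
  x*      = (-1.747, -1.1807, -4.0241)
  lambda* = (-8.2289)
  f(x*)   = 63.5301

x* = (-1.747, -1.1807, -4.0241), lambda* = (-8.2289)


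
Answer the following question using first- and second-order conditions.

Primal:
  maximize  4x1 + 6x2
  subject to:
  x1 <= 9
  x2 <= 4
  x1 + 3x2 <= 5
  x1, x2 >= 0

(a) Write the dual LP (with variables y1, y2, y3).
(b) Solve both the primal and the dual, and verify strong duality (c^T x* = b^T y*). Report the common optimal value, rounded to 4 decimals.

The standard primal-dual pair for 'max c^T x s.t. A x <= b, x >= 0' is:
  Dual:  min b^T y  s.t.  A^T y >= c,  y >= 0.

So the dual LP is:
  minimize  9y1 + 4y2 + 5y3
  subject to:
    y1 + y3 >= 4
    y2 + 3y3 >= 6
    y1, y2, y3 >= 0

Solving the primal: x* = (5, 0).
  primal value c^T x* = 20.
Solving the dual: y* = (0, 0, 4).
  dual value b^T y* = 20.
Strong duality: c^T x* = b^T y*. Confirmed.

20


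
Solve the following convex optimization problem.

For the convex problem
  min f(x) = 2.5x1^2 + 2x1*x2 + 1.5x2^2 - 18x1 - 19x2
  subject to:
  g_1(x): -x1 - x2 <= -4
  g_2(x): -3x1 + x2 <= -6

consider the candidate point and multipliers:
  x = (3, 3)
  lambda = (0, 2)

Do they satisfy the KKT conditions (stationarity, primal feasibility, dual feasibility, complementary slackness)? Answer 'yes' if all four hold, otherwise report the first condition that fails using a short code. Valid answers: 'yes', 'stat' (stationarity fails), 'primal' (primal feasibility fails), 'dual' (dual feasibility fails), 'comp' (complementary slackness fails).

Gradient of f: grad f(x) = Q x + c = (3, -4)
Constraint values g_i(x) = a_i^T x - b_i:
  g_1((3, 3)) = -2
  g_2((3, 3)) = 0
Stationarity residual: grad f(x) + sum_i lambda_i a_i = (-3, -2)
  -> stationarity FAILS
Primal feasibility (all g_i <= 0): OK
Dual feasibility (all lambda_i >= 0): OK
Complementary slackness (lambda_i * g_i(x) = 0 for all i): OK

Verdict: the first failing condition is stationarity -> stat.

stat


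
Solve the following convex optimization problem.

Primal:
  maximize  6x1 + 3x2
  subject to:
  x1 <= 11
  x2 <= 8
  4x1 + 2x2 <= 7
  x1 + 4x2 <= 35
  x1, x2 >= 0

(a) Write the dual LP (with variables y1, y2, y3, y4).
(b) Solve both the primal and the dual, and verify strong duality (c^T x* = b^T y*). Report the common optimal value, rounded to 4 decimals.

The standard primal-dual pair for 'max c^T x s.t. A x <= b, x >= 0' is:
  Dual:  min b^T y  s.t.  A^T y >= c,  y >= 0.

So the dual LP is:
  minimize  11y1 + 8y2 + 7y3 + 35y4
  subject to:
    y1 + 4y3 + y4 >= 6
    y2 + 2y3 + 4y4 >= 3
    y1, y2, y3, y4 >= 0

Solving the primal: x* = (1.75, 0).
  primal value c^T x* = 10.5.
Solving the dual: y* = (0, 0, 1.5, 0).
  dual value b^T y* = 10.5.
Strong duality: c^T x* = b^T y*. Confirmed.

10.5


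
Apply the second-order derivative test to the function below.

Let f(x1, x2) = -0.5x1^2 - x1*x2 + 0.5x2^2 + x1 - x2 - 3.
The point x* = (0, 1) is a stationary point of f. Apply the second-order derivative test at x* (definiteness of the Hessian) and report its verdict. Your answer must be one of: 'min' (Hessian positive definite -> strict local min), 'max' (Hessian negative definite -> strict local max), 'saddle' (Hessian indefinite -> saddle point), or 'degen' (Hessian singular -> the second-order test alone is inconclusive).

Compute the Hessian H = grad^2 f:
  H = [[-1, -1], [-1, 1]]
Verify stationarity: grad f(x*) = H x* + g = (0, 0).
Eigenvalues of H: -1.4142, 1.4142.
Eigenvalues have mixed signs, so H is indefinite -> x* is a saddle point.

saddle


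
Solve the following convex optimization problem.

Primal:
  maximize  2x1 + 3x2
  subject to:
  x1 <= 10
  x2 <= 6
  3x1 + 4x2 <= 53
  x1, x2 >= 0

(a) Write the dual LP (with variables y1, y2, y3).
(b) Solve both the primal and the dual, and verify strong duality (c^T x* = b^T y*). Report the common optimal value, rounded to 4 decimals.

The standard primal-dual pair for 'max c^T x s.t. A x <= b, x >= 0' is:
  Dual:  min b^T y  s.t.  A^T y >= c,  y >= 0.

So the dual LP is:
  minimize  10y1 + 6y2 + 53y3
  subject to:
    y1 + 3y3 >= 2
    y2 + 4y3 >= 3
    y1, y2, y3 >= 0

Solving the primal: x* = (9.6667, 6).
  primal value c^T x* = 37.3333.
Solving the dual: y* = (0, 0.3333, 0.6667).
  dual value b^T y* = 37.3333.
Strong duality: c^T x* = b^T y*. Confirmed.

37.3333


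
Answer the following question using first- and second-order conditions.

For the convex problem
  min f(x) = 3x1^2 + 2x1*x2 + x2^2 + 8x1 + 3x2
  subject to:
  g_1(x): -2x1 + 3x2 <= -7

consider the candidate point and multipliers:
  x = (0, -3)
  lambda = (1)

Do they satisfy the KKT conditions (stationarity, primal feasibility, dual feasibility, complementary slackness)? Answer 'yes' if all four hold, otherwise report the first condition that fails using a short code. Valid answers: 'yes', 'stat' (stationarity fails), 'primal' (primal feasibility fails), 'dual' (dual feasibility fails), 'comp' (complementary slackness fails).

Gradient of f: grad f(x) = Q x + c = (2, -3)
Constraint values g_i(x) = a_i^T x - b_i:
  g_1((0, -3)) = -2
Stationarity residual: grad f(x) + sum_i lambda_i a_i = (0, 0)
  -> stationarity OK
Primal feasibility (all g_i <= 0): OK
Dual feasibility (all lambda_i >= 0): OK
Complementary slackness (lambda_i * g_i(x) = 0 for all i): FAILS

Verdict: the first failing condition is complementary_slackness -> comp.

comp


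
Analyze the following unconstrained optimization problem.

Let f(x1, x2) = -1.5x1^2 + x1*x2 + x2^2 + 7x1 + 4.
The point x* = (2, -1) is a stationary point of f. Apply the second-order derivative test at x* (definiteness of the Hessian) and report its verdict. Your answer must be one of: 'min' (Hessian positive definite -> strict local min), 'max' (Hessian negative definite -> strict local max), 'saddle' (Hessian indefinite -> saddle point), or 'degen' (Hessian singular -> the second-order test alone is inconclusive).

Compute the Hessian H = grad^2 f:
  H = [[-3, 1], [1, 2]]
Verify stationarity: grad f(x*) = H x* + g = (0, 0).
Eigenvalues of H: -3.1926, 2.1926.
Eigenvalues have mixed signs, so H is indefinite -> x* is a saddle point.

saddle


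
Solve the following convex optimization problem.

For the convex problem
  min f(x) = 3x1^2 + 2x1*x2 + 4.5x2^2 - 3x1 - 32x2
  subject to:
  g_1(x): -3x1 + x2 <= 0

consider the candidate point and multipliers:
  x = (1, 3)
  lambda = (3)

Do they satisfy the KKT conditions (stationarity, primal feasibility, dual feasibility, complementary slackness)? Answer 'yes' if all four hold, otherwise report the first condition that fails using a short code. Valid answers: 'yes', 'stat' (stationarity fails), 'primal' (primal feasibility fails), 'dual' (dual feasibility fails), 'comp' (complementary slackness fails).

Gradient of f: grad f(x) = Q x + c = (9, -3)
Constraint values g_i(x) = a_i^T x - b_i:
  g_1((1, 3)) = 0
Stationarity residual: grad f(x) + sum_i lambda_i a_i = (0, 0)
  -> stationarity OK
Primal feasibility (all g_i <= 0): OK
Dual feasibility (all lambda_i >= 0): OK
Complementary slackness (lambda_i * g_i(x) = 0 for all i): OK

Verdict: yes, KKT holds.

yes


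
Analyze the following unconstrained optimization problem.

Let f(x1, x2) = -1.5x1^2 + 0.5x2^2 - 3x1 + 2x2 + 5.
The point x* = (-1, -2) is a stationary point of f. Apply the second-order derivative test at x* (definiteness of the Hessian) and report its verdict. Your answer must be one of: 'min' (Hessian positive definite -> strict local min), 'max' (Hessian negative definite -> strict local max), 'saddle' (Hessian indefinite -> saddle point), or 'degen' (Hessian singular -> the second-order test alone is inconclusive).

Compute the Hessian H = grad^2 f:
  H = [[-3, 0], [0, 1]]
Verify stationarity: grad f(x*) = H x* + g = (0, 0).
Eigenvalues of H: -3, 1.
Eigenvalues have mixed signs, so H is indefinite -> x* is a saddle point.

saddle


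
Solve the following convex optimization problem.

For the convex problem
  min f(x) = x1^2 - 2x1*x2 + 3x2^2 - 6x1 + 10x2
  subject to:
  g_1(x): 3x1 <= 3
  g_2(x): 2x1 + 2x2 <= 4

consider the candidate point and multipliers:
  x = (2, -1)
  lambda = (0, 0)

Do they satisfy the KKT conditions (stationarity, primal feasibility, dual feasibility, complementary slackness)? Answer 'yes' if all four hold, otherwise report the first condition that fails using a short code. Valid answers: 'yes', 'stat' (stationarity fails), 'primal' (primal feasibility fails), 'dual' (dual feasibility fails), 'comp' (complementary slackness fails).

Gradient of f: grad f(x) = Q x + c = (0, 0)
Constraint values g_i(x) = a_i^T x - b_i:
  g_1((2, -1)) = 3
  g_2((2, -1)) = -2
Stationarity residual: grad f(x) + sum_i lambda_i a_i = (0, 0)
  -> stationarity OK
Primal feasibility (all g_i <= 0): FAILS
Dual feasibility (all lambda_i >= 0): OK
Complementary slackness (lambda_i * g_i(x) = 0 for all i): OK

Verdict: the first failing condition is primal_feasibility -> primal.

primal


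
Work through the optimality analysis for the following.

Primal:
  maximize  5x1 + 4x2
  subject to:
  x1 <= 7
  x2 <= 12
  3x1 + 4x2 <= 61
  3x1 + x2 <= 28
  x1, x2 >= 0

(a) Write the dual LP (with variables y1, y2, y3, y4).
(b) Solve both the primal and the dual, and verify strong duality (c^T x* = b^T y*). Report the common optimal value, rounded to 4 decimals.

The standard primal-dual pair for 'max c^T x s.t. A x <= b, x >= 0' is:
  Dual:  min b^T y  s.t.  A^T y >= c,  y >= 0.

So the dual LP is:
  minimize  7y1 + 12y2 + 61y3 + 28y4
  subject to:
    y1 + 3y3 + 3y4 >= 5
    y2 + 4y3 + y4 >= 4
    y1, y2, y3, y4 >= 0

Solving the primal: x* = (5.6667, 11).
  primal value c^T x* = 72.3333.
Solving the dual: y* = (0, 0, 0.7778, 0.8889).
  dual value b^T y* = 72.3333.
Strong duality: c^T x* = b^T y*. Confirmed.

72.3333


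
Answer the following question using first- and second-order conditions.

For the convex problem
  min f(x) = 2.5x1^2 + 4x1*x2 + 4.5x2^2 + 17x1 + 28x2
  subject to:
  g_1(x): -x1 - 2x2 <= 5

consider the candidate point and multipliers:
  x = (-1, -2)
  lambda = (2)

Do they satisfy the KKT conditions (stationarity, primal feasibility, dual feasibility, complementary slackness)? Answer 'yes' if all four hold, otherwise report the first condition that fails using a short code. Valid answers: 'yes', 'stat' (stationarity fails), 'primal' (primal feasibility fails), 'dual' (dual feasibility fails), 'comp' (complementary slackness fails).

Gradient of f: grad f(x) = Q x + c = (4, 6)
Constraint values g_i(x) = a_i^T x - b_i:
  g_1((-1, -2)) = 0
Stationarity residual: grad f(x) + sum_i lambda_i a_i = (2, 2)
  -> stationarity FAILS
Primal feasibility (all g_i <= 0): OK
Dual feasibility (all lambda_i >= 0): OK
Complementary slackness (lambda_i * g_i(x) = 0 for all i): OK

Verdict: the first failing condition is stationarity -> stat.

stat


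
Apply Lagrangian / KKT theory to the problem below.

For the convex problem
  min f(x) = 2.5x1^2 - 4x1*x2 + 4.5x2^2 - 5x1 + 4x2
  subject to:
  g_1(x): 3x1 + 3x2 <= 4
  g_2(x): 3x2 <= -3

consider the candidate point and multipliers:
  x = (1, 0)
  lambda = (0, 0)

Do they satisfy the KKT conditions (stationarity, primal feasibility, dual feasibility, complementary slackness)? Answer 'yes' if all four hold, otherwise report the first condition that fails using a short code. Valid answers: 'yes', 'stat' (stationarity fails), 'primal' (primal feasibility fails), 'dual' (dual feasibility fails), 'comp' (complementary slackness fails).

Gradient of f: grad f(x) = Q x + c = (0, 0)
Constraint values g_i(x) = a_i^T x - b_i:
  g_1((1, 0)) = -1
  g_2((1, 0)) = 3
Stationarity residual: grad f(x) + sum_i lambda_i a_i = (0, 0)
  -> stationarity OK
Primal feasibility (all g_i <= 0): FAILS
Dual feasibility (all lambda_i >= 0): OK
Complementary slackness (lambda_i * g_i(x) = 0 for all i): OK

Verdict: the first failing condition is primal_feasibility -> primal.

primal


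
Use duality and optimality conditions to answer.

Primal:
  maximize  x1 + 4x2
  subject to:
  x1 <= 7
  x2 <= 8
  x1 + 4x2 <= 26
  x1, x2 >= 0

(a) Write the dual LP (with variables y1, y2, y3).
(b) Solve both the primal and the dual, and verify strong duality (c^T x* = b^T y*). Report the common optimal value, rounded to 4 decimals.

The standard primal-dual pair for 'max c^T x s.t. A x <= b, x >= 0' is:
  Dual:  min b^T y  s.t.  A^T y >= c,  y >= 0.

So the dual LP is:
  minimize  7y1 + 8y2 + 26y3
  subject to:
    y1 + y3 >= 1
    y2 + 4y3 >= 4
    y1, y2, y3 >= 0

Solving the primal: x* = (0, 6.5).
  primal value c^T x* = 26.
Solving the dual: y* = (0, 0, 1).
  dual value b^T y* = 26.
Strong duality: c^T x* = b^T y*. Confirmed.

26


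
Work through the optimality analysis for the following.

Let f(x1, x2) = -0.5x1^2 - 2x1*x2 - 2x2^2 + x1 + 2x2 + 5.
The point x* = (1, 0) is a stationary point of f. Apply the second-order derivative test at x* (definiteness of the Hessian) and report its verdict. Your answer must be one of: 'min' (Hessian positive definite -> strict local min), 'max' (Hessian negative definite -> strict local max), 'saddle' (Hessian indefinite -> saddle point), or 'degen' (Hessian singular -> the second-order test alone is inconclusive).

Compute the Hessian H = grad^2 f:
  H = [[-1, -2], [-2, -4]]
Verify stationarity: grad f(x*) = H x* + g = (0, 0).
Eigenvalues of H: -5, 0.
H has a zero eigenvalue (singular; negative semidefinite but not definite), so H is neither positive definite, negative definite, nor indefinite. The second-order test alone is inconclusive -> degen.
(Indeed, f is constant along the null direction of H through x*, so x* is not a strict local extremum.)

degen


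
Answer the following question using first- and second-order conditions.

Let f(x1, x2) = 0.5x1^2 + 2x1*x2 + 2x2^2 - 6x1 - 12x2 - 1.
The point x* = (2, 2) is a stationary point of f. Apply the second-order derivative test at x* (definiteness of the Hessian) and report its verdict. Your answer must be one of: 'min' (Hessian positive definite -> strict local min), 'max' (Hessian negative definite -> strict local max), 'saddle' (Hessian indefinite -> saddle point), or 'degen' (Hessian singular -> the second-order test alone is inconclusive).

Compute the Hessian H = grad^2 f:
  H = [[1, 2], [2, 4]]
Verify stationarity: grad f(x*) = H x* + g = (0, 0).
Eigenvalues of H: 0, 5.
H has a zero eigenvalue (singular; positive semidefinite but not definite), so H is neither positive definite, negative definite, nor indefinite. The second-order test alone is inconclusive -> degen.
(Indeed, f is constant along the null direction of H through x*, so x* is not a strict local extremum.)

degen


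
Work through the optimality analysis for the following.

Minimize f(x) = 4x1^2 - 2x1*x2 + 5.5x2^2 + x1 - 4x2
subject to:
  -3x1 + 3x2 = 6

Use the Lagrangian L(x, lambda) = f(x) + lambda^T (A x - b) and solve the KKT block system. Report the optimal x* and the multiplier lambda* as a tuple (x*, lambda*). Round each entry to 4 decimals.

Form the Lagrangian:
  L(x, lambda) = (1/2) x^T Q x + c^T x + lambda^T (A x - b)
Stationarity (grad_x L = 0): Q x + c + A^T lambda = 0.
Primal feasibility: A x = b.

This gives the KKT block system:
  [ Q   A^T ] [ x     ]   [-c ]
  [ A    0  ] [ lambda ] = [ b ]

Solving the linear system:
  x*      = (-1, 1)
  lambda* = (-3)
  f(x*)   = 6.5

x* = (-1, 1), lambda* = (-3)


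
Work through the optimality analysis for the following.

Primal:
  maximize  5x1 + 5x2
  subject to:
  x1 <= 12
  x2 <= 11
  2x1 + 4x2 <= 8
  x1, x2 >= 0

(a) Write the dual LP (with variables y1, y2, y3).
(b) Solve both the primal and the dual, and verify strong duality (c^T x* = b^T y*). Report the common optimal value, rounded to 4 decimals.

The standard primal-dual pair for 'max c^T x s.t. A x <= b, x >= 0' is:
  Dual:  min b^T y  s.t.  A^T y >= c,  y >= 0.

So the dual LP is:
  minimize  12y1 + 11y2 + 8y3
  subject to:
    y1 + 2y3 >= 5
    y2 + 4y3 >= 5
    y1, y2, y3 >= 0

Solving the primal: x* = (4, 0).
  primal value c^T x* = 20.
Solving the dual: y* = (0, 0, 2.5).
  dual value b^T y* = 20.
Strong duality: c^T x* = b^T y*. Confirmed.

20
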